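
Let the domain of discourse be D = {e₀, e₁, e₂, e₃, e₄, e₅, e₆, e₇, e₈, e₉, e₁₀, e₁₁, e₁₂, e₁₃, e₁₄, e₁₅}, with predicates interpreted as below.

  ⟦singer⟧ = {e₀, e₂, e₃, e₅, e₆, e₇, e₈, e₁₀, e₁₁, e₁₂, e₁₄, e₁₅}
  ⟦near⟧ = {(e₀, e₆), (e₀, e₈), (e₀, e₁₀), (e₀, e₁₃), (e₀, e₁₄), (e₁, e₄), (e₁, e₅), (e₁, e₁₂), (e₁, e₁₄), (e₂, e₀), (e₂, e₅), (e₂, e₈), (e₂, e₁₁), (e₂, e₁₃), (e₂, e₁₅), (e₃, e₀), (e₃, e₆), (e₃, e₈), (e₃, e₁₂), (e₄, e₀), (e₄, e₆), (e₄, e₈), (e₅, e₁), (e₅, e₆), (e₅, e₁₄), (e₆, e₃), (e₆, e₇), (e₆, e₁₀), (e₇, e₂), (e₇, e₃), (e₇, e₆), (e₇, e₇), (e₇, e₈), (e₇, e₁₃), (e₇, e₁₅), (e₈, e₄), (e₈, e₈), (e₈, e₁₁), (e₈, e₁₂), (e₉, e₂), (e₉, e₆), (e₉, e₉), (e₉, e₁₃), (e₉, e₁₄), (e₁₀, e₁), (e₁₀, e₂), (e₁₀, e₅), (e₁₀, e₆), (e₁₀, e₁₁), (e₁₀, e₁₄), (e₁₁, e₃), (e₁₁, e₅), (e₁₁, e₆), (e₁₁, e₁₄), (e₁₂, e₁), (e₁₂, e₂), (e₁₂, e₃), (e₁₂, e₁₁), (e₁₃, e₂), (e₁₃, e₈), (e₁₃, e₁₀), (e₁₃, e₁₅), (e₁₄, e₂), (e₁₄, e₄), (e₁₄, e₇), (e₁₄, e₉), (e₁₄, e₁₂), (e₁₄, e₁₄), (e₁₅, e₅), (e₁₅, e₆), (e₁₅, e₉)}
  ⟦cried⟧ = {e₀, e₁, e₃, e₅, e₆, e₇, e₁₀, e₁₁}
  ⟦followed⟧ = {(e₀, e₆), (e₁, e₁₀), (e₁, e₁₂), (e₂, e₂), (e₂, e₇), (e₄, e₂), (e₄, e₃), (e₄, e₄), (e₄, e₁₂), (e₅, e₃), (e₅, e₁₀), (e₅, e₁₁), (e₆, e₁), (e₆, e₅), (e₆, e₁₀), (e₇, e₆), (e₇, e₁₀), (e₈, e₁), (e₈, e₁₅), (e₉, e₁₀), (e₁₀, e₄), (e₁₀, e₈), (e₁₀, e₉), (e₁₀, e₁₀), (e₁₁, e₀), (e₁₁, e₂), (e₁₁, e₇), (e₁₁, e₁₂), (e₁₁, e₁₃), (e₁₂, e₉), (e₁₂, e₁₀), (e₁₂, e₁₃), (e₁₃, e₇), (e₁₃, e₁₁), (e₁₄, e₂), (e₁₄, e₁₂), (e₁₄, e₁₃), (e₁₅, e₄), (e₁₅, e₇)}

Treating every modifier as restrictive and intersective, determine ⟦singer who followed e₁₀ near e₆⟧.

⟦who followed e₁₀⟧ = {x : ⟨x, e₁₀⟩ ∈ ⟦followed⟧} = {e₁, e₅, e₆, e₇, e₉, e₁₀, e₁₂}
⟦near e₆⟧ = {x : ⟨x, e₆⟩ ∈ ⟦near⟧} = {e₀, e₃, e₄, e₅, e₇, e₉, e₁₀, e₁₁, e₁₅}
⟦singer⟧ = {e₀, e₂, e₃, e₅, e₆, e₇, e₈, e₁₀, e₁₁, e₁₂, e₁₄, e₁₅}
… ∩ ⟦who followed e₁₀⟧ = {e₀, e₂, e₃, e₅, e₆, e₇, e₈, e₁₀, e₁₁, e₁₂, e₁₄, e₁₅} ∩ {e₁, e₅, e₆, e₇, e₉, e₁₀, e₁₂} = {e₅, e₆, e₇, e₁₀, e₁₂}
… ∩ ⟦near e₆⟧ = {e₅, e₆, e₇, e₁₀, e₁₂} ∩ {e₀, e₃, e₄, e₅, e₇, e₉, e₁₀, e₁₁, e₁₅} = {e₅, e₇, e₁₀}
So ⟦singer who followed e₁₀ near e₆⟧ = {e₅, e₇, e₁₀}.

{e₅, e₇, e₁₀}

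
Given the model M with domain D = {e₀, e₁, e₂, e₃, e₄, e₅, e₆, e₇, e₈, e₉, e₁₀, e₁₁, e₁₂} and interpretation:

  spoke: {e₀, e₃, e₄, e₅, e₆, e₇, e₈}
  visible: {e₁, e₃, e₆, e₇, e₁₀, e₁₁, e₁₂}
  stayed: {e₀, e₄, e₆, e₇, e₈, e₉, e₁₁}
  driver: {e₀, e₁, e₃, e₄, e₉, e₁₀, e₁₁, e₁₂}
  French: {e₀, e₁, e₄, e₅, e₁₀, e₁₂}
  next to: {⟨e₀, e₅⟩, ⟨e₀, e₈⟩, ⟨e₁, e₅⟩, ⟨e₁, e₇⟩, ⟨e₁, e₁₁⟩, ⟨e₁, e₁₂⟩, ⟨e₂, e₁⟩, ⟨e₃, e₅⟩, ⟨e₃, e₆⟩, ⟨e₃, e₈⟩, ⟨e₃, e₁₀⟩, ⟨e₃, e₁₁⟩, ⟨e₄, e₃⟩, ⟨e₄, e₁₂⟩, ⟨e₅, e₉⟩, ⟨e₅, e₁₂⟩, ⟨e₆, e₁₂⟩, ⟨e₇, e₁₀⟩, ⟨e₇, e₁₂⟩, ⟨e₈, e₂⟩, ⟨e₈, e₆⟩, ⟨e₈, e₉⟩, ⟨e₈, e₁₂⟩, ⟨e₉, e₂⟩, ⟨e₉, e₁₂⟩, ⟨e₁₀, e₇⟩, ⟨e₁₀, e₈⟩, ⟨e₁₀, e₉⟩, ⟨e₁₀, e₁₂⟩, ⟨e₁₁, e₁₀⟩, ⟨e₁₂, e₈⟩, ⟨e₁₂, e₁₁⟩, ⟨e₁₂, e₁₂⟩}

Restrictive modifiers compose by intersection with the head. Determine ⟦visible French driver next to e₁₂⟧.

{e₁, e₁₀, e₁₂}

⟦next to e₁₂⟧ = {x : ⟨x, e₁₂⟩ ∈ ⟦next to⟧} = {e₁, e₄, e₅, e₆, e₇, e₈, e₉, e₁₀, e₁₂}
⟦driver⟧ = {e₀, e₁, e₃, e₄, e₉, e₁₀, e₁₁, e₁₂}
… ∩ ⟦next to e₁₂⟧ = {e₀, e₁, e₃, e₄, e₉, e₁₀, e₁₁, e₁₂} ∩ {e₁, e₄, e₅, e₆, e₇, e₈, e₉, e₁₀, e₁₂} = {e₁, e₄, e₉, e₁₀, e₁₂}
… ∩ ⟦visible⟧ = {e₁, e₄, e₉, e₁₀, e₁₂} ∩ {e₁, e₃, e₆, e₇, e₁₀, e₁₁, e₁₂} = {e₁, e₁₀, e₁₂}
… ∩ ⟦French⟧ = {e₁, e₁₀, e₁₂} ∩ {e₀, e₁, e₄, e₅, e₁₀, e₁₂} = {e₁, e₁₀, e₁₂}
So ⟦visible French driver next to e₁₂⟧ = {e₁, e₁₀, e₁₂}.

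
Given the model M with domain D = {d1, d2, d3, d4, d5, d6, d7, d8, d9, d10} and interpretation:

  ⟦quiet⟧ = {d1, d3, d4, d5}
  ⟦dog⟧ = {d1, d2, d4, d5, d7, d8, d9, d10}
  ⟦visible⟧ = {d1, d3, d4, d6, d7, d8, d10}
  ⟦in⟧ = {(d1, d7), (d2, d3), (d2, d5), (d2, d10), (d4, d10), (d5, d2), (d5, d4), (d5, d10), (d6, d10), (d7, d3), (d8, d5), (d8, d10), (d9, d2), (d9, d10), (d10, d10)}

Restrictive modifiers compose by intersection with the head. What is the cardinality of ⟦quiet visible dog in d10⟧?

⟦in d10⟧ = {x : ⟨x, d10⟩ ∈ ⟦in⟧} = {d2, d4, d5, d6, d8, d9, d10}
⟦dog⟧ = {d1, d2, d4, d5, d7, d8, d9, d10}
… ∩ ⟦in d10⟧ = {d1, d2, d4, d5, d7, d8, d9, d10} ∩ {d2, d4, d5, d6, d8, d9, d10} = {d2, d4, d5, d8, d9, d10}
… ∩ ⟦quiet⟧ = {d2, d4, d5, d8, d9, d10} ∩ {d1, d3, d4, d5} = {d4, d5}
… ∩ ⟦visible⟧ = {d4, d5} ∩ {d1, d3, d4, d6, d7, d8, d10} = {d4}
⟦quiet visible dog in d10⟧ = {d4}, so the cardinality is 1.

1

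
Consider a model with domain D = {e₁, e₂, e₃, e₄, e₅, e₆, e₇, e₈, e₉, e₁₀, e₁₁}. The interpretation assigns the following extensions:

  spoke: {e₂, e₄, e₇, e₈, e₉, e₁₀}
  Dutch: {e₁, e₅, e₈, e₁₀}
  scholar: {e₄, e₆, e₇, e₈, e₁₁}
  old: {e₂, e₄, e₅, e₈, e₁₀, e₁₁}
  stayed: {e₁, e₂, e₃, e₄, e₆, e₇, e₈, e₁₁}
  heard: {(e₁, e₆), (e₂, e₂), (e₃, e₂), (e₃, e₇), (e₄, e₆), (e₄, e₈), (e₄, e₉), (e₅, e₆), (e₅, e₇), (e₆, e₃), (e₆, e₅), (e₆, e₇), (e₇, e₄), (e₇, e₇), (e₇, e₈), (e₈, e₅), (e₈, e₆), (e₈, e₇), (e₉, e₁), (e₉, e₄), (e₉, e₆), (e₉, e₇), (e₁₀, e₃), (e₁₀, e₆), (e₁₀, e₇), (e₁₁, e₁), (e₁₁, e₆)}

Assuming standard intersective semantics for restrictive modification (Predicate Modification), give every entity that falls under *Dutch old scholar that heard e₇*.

{e₈}

⟦that heard e₇⟧ = {x : ⟨x, e₇⟩ ∈ ⟦heard⟧} = {e₃, e₅, e₆, e₇, e₈, e₉, e₁₀}
⟦scholar⟧ = {e₄, e₆, e₇, e₈, e₁₁}
… ∩ ⟦that heard e₇⟧ = {e₄, e₆, e₇, e₈, e₁₁} ∩ {e₃, e₅, e₆, e₇, e₈, e₉, e₁₀} = {e₆, e₇, e₈}
… ∩ ⟦Dutch⟧ = {e₆, e₇, e₈} ∩ {e₁, e₅, e₈, e₁₀} = {e₈}
… ∩ ⟦old⟧ = {e₈} ∩ {e₂, e₄, e₅, e₈, e₁₀, e₁₁} = {e₈}
So ⟦Dutch old scholar that heard e₇⟧ = {e₈}.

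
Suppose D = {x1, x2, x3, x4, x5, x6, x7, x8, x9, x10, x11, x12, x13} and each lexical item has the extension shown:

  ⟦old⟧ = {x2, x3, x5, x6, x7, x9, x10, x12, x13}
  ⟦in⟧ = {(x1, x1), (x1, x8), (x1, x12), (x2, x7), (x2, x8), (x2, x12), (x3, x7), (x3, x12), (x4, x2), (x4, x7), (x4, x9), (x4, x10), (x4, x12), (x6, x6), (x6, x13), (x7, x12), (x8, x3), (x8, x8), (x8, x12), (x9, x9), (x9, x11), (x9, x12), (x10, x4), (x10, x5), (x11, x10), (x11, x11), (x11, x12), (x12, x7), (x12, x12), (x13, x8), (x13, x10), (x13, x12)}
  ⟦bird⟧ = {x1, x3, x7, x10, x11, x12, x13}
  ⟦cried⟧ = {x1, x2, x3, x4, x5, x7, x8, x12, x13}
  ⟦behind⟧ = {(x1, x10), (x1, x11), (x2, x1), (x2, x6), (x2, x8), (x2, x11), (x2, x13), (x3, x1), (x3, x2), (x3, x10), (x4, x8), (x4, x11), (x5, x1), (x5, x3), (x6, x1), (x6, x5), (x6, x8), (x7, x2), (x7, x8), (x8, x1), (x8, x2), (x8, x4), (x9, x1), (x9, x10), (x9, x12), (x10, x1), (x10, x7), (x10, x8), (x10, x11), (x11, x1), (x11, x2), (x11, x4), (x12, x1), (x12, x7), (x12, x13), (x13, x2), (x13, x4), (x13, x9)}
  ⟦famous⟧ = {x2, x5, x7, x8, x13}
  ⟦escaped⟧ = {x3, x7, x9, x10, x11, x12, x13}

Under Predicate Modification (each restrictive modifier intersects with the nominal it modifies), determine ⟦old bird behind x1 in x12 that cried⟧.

{x3, x12}

⟦behind x1⟧ = {x : ⟨x, x1⟩ ∈ ⟦behind⟧} = {x2, x3, x5, x6, x8, x9, x10, x11, x12}
⟦in x12⟧ = {x : ⟨x, x12⟩ ∈ ⟦in⟧} = {x1, x2, x3, x4, x7, x8, x9, x11, x12, x13}
⟦that cried⟧ = ⟦cried⟧ = {x1, x2, x3, x4, x5, x7, x8, x12, x13}
⟦bird⟧ = {x1, x3, x7, x10, x11, x12, x13}
… ∩ ⟦behind x1⟧ = {x1, x3, x7, x10, x11, x12, x13} ∩ {x2, x3, x5, x6, x8, x9, x10, x11, x12} = {x3, x10, x11, x12}
… ∩ ⟦in x12⟧ = {x3, x10, x11, x12} ∩ {x1, x2, x3, x4, x7, x8, x9, x11, x12, x13} = {x3, x11, x12}
… ∩ ⟦that cried⟧ = {x3, x11, x12} ∩ {x1, x2, x3, x4, x5, x7, x8, x12, x13} = {x3, x12}
… ∩ ⟦old⟧ = {x3, x12} ∩ {x2, x3, x5, x6, x7, x9, x10, x12, x13} = {x3, x12}
So ⟦old bird behind x1 in x12 that cried⟧ = {x3, x12}.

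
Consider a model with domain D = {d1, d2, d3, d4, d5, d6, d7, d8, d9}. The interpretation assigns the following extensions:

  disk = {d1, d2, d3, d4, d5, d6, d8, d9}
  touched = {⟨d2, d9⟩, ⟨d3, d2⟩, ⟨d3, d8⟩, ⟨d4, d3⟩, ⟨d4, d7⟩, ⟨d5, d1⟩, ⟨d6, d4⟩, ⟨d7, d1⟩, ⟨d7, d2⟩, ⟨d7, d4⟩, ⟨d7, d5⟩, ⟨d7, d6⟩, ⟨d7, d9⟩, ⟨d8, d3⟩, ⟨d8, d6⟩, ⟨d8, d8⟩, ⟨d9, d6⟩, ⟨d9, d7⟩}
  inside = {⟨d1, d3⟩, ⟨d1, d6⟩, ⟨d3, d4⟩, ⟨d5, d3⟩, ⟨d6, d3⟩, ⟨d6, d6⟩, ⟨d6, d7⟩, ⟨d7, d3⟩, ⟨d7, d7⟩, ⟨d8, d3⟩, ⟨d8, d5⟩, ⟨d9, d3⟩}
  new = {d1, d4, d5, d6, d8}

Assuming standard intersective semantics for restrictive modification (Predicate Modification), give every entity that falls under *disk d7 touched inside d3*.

⟦d7 touched⟧ = {x : ⟨d7, x⟩ ∈ ⟦touched⟧} = {d1, d2, d4, d5, d6, d9}
⟦inside d3⟧ = {x : ⟨x, d3⟩ ∈ ⟦inside⟧} = {d1, d5, d6, d7, d8, d9}
⟦disk⟧ = {d1, d2, d3, d4, d5, d6, d8, d9}
… ∩ ⟦d7 touched⟧ = {d1, d2, d3, d4, d5, d6, d8, d9} ∩ {d1, d2, d4, d5, d6, d9} = {d1, d2, d4, d5, d6, d9}
… ∩ ⟦inside d3⟧ = {d1, d2, d4, d5, d6, d9} ∩ {d1, d5, d6, d7, d8, d9} = {d1, d5, d6, d9}
So ⟦disk d7 touched inside d3⟧ = {d1, d5, d6, d9}.

{d1, d5, d6, d9}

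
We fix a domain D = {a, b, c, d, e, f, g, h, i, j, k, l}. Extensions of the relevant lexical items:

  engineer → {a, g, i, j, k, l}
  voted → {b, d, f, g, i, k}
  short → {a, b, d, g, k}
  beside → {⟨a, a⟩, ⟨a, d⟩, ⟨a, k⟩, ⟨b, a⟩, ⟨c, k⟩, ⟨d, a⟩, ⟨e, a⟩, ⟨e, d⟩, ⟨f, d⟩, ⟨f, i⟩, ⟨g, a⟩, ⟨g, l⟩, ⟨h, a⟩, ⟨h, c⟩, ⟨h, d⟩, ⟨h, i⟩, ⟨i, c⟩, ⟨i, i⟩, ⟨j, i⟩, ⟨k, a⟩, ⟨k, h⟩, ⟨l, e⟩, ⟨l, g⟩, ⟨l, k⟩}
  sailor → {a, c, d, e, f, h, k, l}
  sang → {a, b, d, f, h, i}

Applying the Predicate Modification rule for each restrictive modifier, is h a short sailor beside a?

no

⟦beside a⟧ = {x : ⟨x, a⟩ ∈ ⟦beside⟧} = {a, b, d, e, g, h, k}
⟦sailor⟧ = {a, c, d, e, f, h, k, l}
… ∩ ⟦beside a⟧ = {a, c, d, e, f, h, k, l} ∩ {a, b, d, e, g, h, k} = {a, d, e, h, k}
… ∩ ⟦short⟧ = {a, d, e, h, k} ∩ {a, b, d, g, k} = {a, d, k}
⟦short sailor beside a⟧ = {a, d, k}; h ∉ this set.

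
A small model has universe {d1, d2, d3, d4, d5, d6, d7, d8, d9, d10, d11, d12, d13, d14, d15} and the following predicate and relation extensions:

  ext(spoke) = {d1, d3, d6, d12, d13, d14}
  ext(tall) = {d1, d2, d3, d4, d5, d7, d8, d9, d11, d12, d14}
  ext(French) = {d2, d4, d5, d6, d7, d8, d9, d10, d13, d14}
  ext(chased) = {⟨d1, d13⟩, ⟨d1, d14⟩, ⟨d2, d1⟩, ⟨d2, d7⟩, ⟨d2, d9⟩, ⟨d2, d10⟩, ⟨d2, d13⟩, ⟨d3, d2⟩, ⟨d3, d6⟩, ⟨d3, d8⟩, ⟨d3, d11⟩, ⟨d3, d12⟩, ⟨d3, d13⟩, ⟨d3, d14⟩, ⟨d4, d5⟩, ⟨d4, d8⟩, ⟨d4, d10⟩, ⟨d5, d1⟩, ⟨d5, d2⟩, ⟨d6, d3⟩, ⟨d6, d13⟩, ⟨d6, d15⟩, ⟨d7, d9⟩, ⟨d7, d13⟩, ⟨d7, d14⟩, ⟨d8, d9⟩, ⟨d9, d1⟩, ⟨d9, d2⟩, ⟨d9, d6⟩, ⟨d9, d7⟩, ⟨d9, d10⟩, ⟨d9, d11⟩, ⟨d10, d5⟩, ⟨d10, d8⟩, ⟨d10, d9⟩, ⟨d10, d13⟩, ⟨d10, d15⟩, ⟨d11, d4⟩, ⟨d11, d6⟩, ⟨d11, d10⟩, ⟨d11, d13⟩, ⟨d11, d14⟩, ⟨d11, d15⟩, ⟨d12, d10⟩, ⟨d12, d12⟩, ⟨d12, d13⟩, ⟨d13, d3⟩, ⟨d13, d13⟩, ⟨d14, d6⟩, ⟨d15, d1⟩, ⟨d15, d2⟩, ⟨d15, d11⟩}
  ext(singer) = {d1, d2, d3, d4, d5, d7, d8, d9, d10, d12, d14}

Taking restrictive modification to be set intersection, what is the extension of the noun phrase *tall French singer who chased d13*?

⟦who chased d13⟧ = {x : ⟨x, d13⟩ ∈ ⟦chased⟧} = {d1, d2, d3, d6, d7, d10, d11, d12, d13}
⟦singer⟧ = {d1, d2, d3, d4, d5, d7, d8, d9, d10, d12, d14}
… ∩ ⟦who chased d13⟧ = {d1, d2, d3, d4, d5, d7, d8, d9, d10, d12, d14} ∩ {d1, d2, d3, d6, d7, d10, d11, d12, d13} = {d1, d2, d3, d7, d10, d12}
… ∩ ⟦tall⟧ = {d1, d2, d3, d7, d10, d12} ∩ {d1, d2, d3, d4, d5, d7, d8, d9, d11, d12, d14} = {d1, d2, d3, d7, d12}
… ∩ ⟦French⟧ = {d1, d2, d3, d7, d12} ∩ {d2, d4, d5, d6, d7, d8, d9, d10, d13, d14} = {d2, d7}
So ⟦tall French singer who chased d13⟧ = {d2, d7}.

{d2, d7}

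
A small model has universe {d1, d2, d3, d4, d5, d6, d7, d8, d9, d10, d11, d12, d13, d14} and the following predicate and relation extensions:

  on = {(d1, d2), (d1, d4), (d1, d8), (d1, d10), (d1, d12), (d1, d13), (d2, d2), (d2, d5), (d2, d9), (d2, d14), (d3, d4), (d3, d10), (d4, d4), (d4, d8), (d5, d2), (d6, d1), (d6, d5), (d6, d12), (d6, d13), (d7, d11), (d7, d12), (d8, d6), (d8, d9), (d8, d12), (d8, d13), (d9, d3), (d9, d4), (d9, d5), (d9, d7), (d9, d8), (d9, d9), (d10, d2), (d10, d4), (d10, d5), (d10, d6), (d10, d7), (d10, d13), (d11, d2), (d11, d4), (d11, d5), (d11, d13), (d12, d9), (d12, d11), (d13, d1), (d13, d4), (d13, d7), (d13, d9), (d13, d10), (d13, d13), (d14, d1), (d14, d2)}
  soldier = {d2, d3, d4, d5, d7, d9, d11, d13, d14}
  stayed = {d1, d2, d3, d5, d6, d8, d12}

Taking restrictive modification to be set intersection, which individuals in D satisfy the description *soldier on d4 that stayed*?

{d3}

⟦on d4⟧ = {x : ⟨x, d4⟩ ∈ ⟦on⟧} = {d1, d3, d4, d9, d10, d11, d13}
⟦that stayed⟧ = ⟦stayed⟧ = {d1, d2, d3, d5, d6, d8, d12}
⟦soldier⟧ = {d2, d3, d4, d5, d7, d9, d11, d13, d14}
… ∩ ⟦on d4⟧ = {d2, d3, d4, d5, d7, d9, d11, d13, d14} ∩ {d1, d3, d4, d9, d10, d11, d13} = {d3, d4, d9, d11, d13}
… ∩ ⟦that stayed⟧ = {d3, d4, d9, d11, d13} ∩ {d1, d2, d3, d5, d6, d8, d12} = {d3}
So ⟦soldier on d4 that stayed⟧ = {d3}.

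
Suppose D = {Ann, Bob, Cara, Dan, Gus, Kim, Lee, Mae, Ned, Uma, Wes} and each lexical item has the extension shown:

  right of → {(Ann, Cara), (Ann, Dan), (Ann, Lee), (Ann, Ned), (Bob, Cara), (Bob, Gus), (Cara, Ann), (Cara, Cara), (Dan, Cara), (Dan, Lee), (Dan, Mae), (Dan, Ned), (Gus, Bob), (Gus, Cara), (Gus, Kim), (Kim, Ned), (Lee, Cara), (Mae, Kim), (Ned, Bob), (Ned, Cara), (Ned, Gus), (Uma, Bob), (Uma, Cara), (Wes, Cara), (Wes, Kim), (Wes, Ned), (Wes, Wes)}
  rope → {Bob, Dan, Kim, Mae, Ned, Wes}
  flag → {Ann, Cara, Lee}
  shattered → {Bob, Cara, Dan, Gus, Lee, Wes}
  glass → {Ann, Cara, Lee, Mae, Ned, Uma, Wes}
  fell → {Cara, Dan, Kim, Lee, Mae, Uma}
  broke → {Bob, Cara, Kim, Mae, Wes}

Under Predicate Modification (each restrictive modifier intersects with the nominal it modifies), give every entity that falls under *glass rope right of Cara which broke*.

⟦right of Cara⟧ = {x : ⟨x, Cara⟩ ∈ ⟦right of⟧} = {Ann, Bob, Cara, Dan, Gus, Lee, Ned, Uma, Wes}
⟦which broke⟧ = ⟦broke⟧ = {Bob, Cara, Kim, Mae, Wes}
⟦rope⟧ = {Bob, Dan, Kim, Mae, Ned, Wes}
… ∩ ⟦right of Cara⟧ = {Bob, Dan, Kim, Mae, Ned, Wes} ∩ {Ann, Bob, Cara, Dan, Gus, Lee, Ned, Uma, Wes} = {Bob, Dan, Ned, Wes}
… ∩ ⟦which broke⟧ = {Bob, Dan, Ned, Wes} ∩ {Bob, Cara, Kim, Mae, Wes} = {Bob, Wes}
… ∩ ⟦glass⟧ = {Bob, Wes} ∩ {Ann, Cara, Lee, Mae, Ned, Uma, Wes} = {Wes}
So ⟦glass rope right of Cara which broke⟧ = {Wes}.

{Wes}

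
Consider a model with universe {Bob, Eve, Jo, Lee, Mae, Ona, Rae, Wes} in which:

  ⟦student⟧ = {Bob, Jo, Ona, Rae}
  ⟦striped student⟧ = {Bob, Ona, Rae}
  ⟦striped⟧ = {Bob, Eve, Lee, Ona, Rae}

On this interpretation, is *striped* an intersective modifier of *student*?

⟦striped⟧ ∩ ⟦student⟧ = {Bob, Eve, Lee, Ona, Rae} ∩ {Bob, Jo, Ona, Rae} = {Bob, Ona, Rae}
Observed ⟦striped student⟧ = {Bob, Ona, Rae}.
These coincide, so the modifier is intersective here.

yes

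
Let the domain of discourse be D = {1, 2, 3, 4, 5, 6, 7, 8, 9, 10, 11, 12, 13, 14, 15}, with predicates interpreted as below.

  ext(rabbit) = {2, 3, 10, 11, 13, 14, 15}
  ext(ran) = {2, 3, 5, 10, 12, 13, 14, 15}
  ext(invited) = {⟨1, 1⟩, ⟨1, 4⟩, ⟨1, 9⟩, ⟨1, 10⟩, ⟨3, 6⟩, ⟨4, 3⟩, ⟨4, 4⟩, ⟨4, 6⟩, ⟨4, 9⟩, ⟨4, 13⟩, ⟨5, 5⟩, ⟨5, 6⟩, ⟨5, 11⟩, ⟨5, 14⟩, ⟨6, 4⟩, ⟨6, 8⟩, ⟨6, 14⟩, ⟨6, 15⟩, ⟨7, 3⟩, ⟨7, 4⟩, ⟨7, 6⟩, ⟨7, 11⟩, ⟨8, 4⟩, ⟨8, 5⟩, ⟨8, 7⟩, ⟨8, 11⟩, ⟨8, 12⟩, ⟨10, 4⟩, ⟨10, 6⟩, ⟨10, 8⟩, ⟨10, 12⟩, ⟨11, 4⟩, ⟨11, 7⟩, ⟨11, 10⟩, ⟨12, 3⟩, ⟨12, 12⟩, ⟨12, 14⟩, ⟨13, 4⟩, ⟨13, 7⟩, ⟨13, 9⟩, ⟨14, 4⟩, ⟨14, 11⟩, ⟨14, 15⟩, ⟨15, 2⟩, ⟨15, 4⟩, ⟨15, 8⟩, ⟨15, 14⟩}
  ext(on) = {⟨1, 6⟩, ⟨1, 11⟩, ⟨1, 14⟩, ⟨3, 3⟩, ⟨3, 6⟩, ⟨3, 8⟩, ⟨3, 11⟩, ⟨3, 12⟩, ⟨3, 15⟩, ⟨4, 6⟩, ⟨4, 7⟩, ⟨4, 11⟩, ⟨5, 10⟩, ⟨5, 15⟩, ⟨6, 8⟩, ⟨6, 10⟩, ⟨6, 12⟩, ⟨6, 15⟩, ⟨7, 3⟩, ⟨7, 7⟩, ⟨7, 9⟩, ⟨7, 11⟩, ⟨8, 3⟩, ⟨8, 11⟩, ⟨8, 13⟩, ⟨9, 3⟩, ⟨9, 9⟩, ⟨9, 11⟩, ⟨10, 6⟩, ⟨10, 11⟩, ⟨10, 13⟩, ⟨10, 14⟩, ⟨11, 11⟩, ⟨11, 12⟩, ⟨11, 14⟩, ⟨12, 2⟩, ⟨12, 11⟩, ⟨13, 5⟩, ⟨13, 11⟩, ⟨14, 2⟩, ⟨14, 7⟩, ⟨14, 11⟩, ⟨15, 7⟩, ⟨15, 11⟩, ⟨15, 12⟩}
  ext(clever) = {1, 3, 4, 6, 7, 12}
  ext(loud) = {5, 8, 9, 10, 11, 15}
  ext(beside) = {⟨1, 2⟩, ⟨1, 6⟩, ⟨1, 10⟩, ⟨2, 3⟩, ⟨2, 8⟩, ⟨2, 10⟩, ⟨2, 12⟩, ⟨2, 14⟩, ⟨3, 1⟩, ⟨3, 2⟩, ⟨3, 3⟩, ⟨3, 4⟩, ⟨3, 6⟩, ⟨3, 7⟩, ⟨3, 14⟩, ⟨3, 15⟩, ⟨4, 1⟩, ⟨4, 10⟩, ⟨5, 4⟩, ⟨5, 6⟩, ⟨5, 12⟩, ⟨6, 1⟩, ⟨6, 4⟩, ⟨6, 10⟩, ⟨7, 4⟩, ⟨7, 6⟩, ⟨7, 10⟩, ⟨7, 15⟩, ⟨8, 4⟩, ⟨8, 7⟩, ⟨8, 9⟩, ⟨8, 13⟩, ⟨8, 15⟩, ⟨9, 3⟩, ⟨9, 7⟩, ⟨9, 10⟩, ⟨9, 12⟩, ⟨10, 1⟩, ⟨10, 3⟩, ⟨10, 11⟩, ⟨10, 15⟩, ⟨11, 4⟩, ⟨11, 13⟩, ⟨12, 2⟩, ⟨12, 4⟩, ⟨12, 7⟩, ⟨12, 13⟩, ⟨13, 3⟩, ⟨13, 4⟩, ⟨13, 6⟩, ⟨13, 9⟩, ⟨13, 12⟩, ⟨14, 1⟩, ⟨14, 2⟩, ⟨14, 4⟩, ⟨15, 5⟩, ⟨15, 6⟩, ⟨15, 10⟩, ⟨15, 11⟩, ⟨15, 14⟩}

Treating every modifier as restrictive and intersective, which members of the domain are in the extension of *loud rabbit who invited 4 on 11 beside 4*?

⟦who invited 4⟧ = {x : ⟨x, 4⟩ ∈ ⟦invited⟧} = {1, 4, 6, 7, 8, 10, 11, 13, 14, 15}
⟦on 11⟧ = {x : ⟨x, 11⟩ ∈ ⟦on⟧} = {1, 3, 4, 7, 8, 9, 10, 11, 12, 13, 14, 15}
⟦beside 4⟧ = {x : ⟨x, 4⟩ ∈ ⟦beside⟧} = {3, 5, 6, 7, 8, 11, 12, 13, 14}
⟦rabbit⟧ = {2, 3, 10, 11, 13, 14, 15}
… ∩ ⟦who invited 4⟧ = {2, 3, 10, 11, 13, 14, 15} ∩ {1, 4, 6, 7, 8, 10, 11, 13, 14, 15} = {10, 11, 13, 14, 15}
… ∩ ⟦on 11⟧ = {10, 11, 13, 14, 15} ∩ {1, 3, 4, 7, 8, 9, 10, 11, 12, 13, 14, 15} = {10, 11, 13, 14, 15}
… ∩ ⟦beside 4⟧ = {10, 11, 13, 14, 15} ∩ {3, 5, 6, 7, 8, 11, 12, 13, 14} = {11, 13, 14}
… ∩ ⟦loud⟧ = {11, 13, 14} ∩ {5, 8, 9, 10, 11, 15} = {11}
So ⟦loud rabbit who invited 4 on 11 beside 4⟧ = {11}.

{11}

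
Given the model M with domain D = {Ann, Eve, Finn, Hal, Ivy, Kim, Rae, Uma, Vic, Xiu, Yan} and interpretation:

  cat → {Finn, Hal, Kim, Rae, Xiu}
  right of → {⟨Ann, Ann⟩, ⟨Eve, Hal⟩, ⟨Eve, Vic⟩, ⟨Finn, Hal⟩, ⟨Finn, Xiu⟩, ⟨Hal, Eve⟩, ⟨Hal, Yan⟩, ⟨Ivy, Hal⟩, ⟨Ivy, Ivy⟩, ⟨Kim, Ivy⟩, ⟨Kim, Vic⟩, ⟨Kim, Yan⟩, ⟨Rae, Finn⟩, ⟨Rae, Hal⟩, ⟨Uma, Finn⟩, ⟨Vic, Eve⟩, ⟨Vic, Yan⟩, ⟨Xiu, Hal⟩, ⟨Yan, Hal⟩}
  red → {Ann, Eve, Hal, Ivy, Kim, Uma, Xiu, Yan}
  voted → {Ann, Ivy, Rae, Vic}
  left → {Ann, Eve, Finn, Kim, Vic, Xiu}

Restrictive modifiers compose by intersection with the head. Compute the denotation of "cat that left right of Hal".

{Finn, Xiu}

⟦that left⟧ = ⟦left⟧ = {Ann, Eve, Finn, Kim, Vic, Xiu}
⟦right of Hal⟧ = {x : ⟨x, Hal⟩ ∈ ⟦right of⟧} = {Eve, Finn, Ivy, Rae, Xiu, Yan}
⟦cat⟧ = {Finn, Hal, Kim, Rae, Xiu}
… ∩ ⟦that left⟧ = {Finn, Hal, Kim, Rae, Xiu} ∩ {Ann, Eve, Finn, Kim, Vic, Xiu} = {Finn, Kim, Xiu}
… ∩ ⟦right of Hal⟧ = {Finn, Kim, Xiu} ∩ {Eve, Finn, Ivy, Rae, Xiu, Yan} = {Finn, Xiu}
So ⟦cat that left right of Hal⟧ = {Finn, Xiu}.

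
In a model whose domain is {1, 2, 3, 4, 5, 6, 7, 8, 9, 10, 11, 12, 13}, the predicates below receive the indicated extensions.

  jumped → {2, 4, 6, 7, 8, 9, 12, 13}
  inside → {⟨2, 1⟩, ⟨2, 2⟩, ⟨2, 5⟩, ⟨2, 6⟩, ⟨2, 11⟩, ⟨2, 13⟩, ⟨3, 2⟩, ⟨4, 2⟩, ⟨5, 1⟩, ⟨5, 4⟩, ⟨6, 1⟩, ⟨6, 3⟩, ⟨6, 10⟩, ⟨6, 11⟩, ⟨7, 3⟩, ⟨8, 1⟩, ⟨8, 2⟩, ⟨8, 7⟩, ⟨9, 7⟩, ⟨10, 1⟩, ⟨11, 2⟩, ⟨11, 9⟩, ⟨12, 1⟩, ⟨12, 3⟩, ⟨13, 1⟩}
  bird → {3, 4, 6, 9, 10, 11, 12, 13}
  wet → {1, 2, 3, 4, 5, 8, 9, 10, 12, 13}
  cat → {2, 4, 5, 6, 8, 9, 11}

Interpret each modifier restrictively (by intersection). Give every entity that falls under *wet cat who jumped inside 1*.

⟦who jumped⟧ = ⟦jumped⟧ = {2, 4, 6, 7, 8, 9, 12, 13}
⟦inside 1⟧ = {x : ⟨x, 1⟩ ∈ ⟦inside⟧} = {2, 5, 6, 8, 10, 12, 13}
⟦cat⟧ = {2, 4, 5, 6, 8, 9, 11}
… ∩ ⟦who jumped⟧ = {2, 4, 5, 6, 8, 9, 11} ∩ {2, 4, 6, 7, 8, 9, 12, 13} = {2, 4, 6, 8, 9}
… ∩ ⟦inside 1⟧ = {2, 4, 6, 8, 9} ∩ {2, 5, 6, 8, 10, 12, 13} = {2, 6, 8}
… ∩ ⟦wet⟧ = {2, 6, 8} ∩ {1, 2, 3, 4, 5, 8, 9, 10, 12, 13} = {2, 8}
So ⟦wet cat who jumped inside 1⟧ = {2, 8}.

{2, 8}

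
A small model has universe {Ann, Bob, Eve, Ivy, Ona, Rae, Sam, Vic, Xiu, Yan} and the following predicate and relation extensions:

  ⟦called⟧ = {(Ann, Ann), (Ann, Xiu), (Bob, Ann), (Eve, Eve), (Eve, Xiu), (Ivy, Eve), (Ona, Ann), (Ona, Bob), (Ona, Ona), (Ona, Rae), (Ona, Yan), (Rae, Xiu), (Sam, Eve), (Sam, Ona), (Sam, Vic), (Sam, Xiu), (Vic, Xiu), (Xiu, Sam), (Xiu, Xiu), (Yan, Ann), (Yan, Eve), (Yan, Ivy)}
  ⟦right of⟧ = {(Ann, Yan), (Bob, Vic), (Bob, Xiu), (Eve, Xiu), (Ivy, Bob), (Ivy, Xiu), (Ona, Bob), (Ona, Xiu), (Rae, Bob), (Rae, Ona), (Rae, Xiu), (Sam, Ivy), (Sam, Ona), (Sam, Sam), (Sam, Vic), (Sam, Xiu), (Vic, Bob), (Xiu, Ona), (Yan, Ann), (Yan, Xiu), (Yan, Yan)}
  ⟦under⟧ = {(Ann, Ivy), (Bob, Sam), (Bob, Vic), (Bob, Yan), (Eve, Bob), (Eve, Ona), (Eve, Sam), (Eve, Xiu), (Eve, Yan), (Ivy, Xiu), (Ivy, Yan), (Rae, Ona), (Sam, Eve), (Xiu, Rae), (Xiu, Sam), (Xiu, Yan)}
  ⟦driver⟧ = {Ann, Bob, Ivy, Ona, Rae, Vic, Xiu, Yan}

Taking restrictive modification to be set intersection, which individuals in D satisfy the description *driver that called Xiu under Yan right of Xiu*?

∅

⟦that called Xiu⟧ = {x : ⟨x, Xiu⟩ ∈ ⟦called⟧} = {Ann, Eve, Rae, Sam, Vic, Xiu}
⟦under Yan⟧ = {x : ⟨x, Yan⟩ ∈ ⟦under⟧} = {Bob, Eve, Ivy, Xiu}
⟦right of Xiu⟧ = {x : ⟨x, Xiu⟩ ∈ ⟦right of⟧} = {Bob, Eve, Ivy, Ona, Rae, Sam, Yan}
⟦driver⟧ = {Ann, Bob, Ivy, Ona, Rae, Vic, Xiu, Yan}
… ∩ ⟦that called Xiu⟧ = {Ann, Bob, Ivy, Ona, Rae, Vic, Xiu, Yan} ∩ {Ann, Eve, Rae, Sam, Vic, Xiu} = {Ann, Rae, Vic, Xiu}
… ∩ ⟦under Yan⟧ = {Ann, Rae, Vic, Xiu} ∩ {Bob, Eve, Ivy, Xiu} = {Xiu}
… ∩ ⟦right of Xiu⟧ = {Xiu} ∩ {Bob, Eve, Ivy, Ona, Rae, Sam, Yan} = ∅
So ⟦driver that called Xiu under Yan right of Xiu⟧ = ∅.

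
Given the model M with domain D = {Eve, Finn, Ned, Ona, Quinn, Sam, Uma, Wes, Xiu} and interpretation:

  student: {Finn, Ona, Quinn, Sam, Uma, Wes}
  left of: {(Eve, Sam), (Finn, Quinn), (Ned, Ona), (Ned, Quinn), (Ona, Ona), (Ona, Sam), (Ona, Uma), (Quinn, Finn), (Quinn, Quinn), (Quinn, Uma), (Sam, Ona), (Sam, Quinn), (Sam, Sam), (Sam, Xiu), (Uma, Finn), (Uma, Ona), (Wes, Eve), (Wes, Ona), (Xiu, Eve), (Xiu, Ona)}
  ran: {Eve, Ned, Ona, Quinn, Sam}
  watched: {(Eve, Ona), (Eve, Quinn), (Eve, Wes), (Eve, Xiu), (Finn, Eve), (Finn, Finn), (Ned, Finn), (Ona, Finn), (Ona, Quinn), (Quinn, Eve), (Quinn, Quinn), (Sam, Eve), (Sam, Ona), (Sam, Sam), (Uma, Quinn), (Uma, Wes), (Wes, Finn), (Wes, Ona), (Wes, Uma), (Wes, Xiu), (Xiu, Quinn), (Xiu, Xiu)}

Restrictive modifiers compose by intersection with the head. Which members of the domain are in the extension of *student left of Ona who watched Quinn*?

{Ona, Uma}

⟦left of Ona⟧ = {x : ⟨x, Ona⟩ ∈ ⟦left of⟧} = {Ned, Ona, Sam, Uma, Wes, Xiu}
⟦who watched Quinn⟧ = {x : ⟨x, Quinn⟩ ∈ ⟦watched⟧} = {Eve, Ona, Quinn, Uma, Xiu}
⟦student⟧ = {Finn, Ona, Quinn, Sam, Uma, Wes}
… ∩ ⟦left of Ona⟧ = {Finn, Ona, Quinn, Sam, Uma, Wes} ∩ {Ned, Ona, Sam, Uma, Wes, Xiu} = {Ona, Sam, Uma, Wes}
… ∩ ⟦who watched Quinn⟧ = {Ona, Sam, Uma, Wes} ∩ {Eve, Ona, Quinn, Uma, Xiu} = {Ona, Uma}
So ⟦student left of Ona who watched Quinn⟧ = {Ona, Uma}.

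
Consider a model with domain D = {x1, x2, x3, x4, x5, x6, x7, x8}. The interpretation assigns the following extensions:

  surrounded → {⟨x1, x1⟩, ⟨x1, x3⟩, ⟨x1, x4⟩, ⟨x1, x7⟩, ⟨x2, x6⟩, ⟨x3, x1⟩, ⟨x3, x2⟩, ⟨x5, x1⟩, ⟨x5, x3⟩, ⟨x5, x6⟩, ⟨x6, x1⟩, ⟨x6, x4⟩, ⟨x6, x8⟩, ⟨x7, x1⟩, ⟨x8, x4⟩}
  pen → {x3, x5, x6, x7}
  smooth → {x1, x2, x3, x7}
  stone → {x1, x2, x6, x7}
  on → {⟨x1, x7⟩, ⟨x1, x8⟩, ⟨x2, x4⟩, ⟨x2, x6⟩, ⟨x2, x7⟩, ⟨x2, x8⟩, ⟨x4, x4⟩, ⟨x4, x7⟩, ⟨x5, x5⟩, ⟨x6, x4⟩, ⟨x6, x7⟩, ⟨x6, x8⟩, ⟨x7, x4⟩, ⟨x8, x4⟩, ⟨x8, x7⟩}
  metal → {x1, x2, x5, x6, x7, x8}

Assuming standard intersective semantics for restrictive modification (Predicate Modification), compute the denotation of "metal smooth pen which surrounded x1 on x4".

⟦which surrounded x1⟧ = {x : ⟨x, x1⟩ ∈ ⟦surrounded⟧} = {x1, x3, x5, x6, x7}
⟦on x4⟧ = {x : ⟨x, x4⟩ ∈ ⟦on⟧} = {x2, x4, x6, x7, x8}
⟦pen⟧ = {x3, x5, x6, x7}
… ∩ ⟦which surrounded x1⟧ = {x3, x5, x6, x7} ∩ {x1, x3, x5, x6, x7} = {x3, x5, x6, x7}
… ∩ ⟦on x4⟧ = {x3, x5, x6, x7} ∩ {x2, x4, x6, x7, x8} = {x6, x7}
… ∩ ⟦metal⟧ = {x6, x7} ∩ {x1, x2, x5, x6, x7, x8} = {x6, x7}
… ∩ ⟦smooth⟧ = {x6, x7} ∩ {x1, x2, x3, x7} = {x7}
So ⟦metal smooth pen which surrounded x1 on x4⟧ = {x7}.

{x7}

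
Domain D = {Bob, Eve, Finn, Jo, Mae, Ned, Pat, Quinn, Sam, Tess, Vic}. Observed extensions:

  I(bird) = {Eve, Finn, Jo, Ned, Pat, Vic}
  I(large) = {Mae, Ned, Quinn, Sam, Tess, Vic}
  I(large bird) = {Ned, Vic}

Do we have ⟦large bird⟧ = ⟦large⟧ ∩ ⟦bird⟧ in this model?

yes

⟦large⟧ ∩ ⟦bird⟧ = {Mae, Ned, Quinn, Sam, Tess, Vic} ∩ {Eve, Finn, Jo, Ned, Pat, Vic} = {Ned, Vic}
Observed ⟦large bird⟧ = {Ned, Vic}.
These coincide, so the modifier is intersective here.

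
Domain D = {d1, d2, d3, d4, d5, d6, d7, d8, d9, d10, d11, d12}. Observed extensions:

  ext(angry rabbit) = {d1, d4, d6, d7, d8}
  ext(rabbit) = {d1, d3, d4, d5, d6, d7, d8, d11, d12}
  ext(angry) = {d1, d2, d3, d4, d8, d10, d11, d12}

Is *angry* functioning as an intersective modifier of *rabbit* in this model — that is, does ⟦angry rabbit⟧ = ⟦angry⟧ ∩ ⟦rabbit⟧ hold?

⟦angry⟧ ∩ ⟦rabbit⟧ = {d1, d2, d3, d4, d8, d10, d11, d12} ∩ {d1, d3, d4, d5, d6, d7, d8, d11, d12} = {d1, d3, d4, d8, d11, d12}
Observed ⟦angry rabbit⟧ = {d1, d4, d6, d7, d8}.
These differ, so the modifier is not intersective in this model.

no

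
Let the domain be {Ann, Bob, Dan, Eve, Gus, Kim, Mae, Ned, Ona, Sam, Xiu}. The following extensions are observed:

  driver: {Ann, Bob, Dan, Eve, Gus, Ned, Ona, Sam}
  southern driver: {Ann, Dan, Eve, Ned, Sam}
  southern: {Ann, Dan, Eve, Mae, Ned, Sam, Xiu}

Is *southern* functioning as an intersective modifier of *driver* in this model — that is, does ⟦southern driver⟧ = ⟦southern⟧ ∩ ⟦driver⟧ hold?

⟦southern⟧ ∩ ⟦driver⟧ = {Ann, Dan, Eve, Mae, Ned, Sam, Xiu} ∩ {Ann, Bob, Dan, Eve, Gus, Ned, Ona, Sam} = {Ann, Dan, Eve, Ned, Sam}
Observed ⟦southern driver⟧ = {Ann, Dan, Eve, Ned, Sam}.
These coincide, so the modifier is intersective here.

yes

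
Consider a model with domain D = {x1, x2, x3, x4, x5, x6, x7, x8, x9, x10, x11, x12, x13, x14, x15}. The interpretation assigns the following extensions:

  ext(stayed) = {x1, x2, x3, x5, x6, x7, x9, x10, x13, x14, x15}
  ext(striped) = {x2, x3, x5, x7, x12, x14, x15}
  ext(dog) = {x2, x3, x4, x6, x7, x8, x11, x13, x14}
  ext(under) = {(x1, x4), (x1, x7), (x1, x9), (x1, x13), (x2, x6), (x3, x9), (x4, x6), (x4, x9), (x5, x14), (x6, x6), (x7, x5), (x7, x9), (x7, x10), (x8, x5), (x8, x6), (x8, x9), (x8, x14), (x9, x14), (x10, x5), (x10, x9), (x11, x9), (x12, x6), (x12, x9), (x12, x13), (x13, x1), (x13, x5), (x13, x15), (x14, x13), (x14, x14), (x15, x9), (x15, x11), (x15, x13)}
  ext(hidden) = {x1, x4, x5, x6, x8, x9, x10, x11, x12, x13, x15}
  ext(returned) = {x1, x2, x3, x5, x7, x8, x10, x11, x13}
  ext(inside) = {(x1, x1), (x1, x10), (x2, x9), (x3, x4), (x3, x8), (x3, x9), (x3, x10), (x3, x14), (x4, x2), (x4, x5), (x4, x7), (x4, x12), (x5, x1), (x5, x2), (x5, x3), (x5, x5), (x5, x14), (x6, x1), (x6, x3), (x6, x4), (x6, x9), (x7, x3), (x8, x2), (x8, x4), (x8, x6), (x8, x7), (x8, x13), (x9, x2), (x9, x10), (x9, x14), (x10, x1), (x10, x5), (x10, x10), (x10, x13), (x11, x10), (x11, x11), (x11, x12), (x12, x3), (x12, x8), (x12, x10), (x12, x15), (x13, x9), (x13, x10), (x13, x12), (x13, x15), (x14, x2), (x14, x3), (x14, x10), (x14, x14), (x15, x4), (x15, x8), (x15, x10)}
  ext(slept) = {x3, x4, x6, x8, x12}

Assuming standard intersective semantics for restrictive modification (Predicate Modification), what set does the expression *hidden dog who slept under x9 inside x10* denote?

⟦who slept⟧ = ⟦slept⟧ = {x3, x4, x6, x8, x12}
⟦under x9⟧ = {x : ⟨x, x9⟩ ∈ ⟦under⟧} = {x1, x3, x4, x7, x8, x10, x11, x12, x15}
⟦inside x10⟧ = {x : ⟨x, x10⟩ ∈ ⟦inside⟧} = {x1, x3, x9, x10, x11, x12, x13, x14, x15}
⟦dog⟧ = {x2, x3, x4, x6, x7, x8, x11, x13, x14}
… ∩ ⟦who slept⟧ = {x2, x3, x4, x6, x7, x8, x11, x13, x14} ∩ {x3, x4, x6, x8, x12} = {x3, x4, x6, x8}
… ∩ ⟦under x9⟧ = {x3, x4, x6, x8} ∩ {x1, x3, x4, x7, x8, x10, x11, x12, x15} = {x3, x4, x8}
… ∩ ⟦inside x10⟧ = {x3, x4, x8} ∩ {x1, x3, x9, x10, x11, x12, x13, x14, x15} = {x3}
… ∩ ⟦hidden⟧ = {x3} ∩ {x1, x4, x5, x6, x8, x9, x10, x11, x12, x13, x15} = ∅
So ⟦hidden dog who slept under x9 inside x10⟧ = { }.

{ }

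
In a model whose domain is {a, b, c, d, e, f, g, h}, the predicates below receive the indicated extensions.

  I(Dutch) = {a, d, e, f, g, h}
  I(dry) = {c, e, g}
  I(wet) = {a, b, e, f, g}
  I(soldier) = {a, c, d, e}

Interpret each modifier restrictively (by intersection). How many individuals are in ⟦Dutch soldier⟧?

3

⟦soldier⟧ = {a, c, d, e}
… ∩ ⟦Dutch⟧ = {a, c, d, e} ∩ {a, d, e, f, g, h} = {a, d, e}
⟦Dutch soldier⟧ = {a, d, e}, so the cardinality is 3.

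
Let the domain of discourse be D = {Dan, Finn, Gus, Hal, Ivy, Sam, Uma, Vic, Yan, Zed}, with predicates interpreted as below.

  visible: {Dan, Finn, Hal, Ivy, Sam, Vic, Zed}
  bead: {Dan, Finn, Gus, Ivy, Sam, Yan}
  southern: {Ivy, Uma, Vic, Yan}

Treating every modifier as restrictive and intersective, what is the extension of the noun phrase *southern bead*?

{Ivy, Yan}

⟦bead⟧ = {Dan, Finn, Gus, Ivy, Sam, Yan}
… ∩ ⟦southern⟧ = {Dan, Finn, Gus, Ivy, Sam, Yan} ∩ {Ivy, Uma, Vic, Yan} = {Ivy, Yan}
So ⟦southern bead⟧ = {Ivy, Yan}.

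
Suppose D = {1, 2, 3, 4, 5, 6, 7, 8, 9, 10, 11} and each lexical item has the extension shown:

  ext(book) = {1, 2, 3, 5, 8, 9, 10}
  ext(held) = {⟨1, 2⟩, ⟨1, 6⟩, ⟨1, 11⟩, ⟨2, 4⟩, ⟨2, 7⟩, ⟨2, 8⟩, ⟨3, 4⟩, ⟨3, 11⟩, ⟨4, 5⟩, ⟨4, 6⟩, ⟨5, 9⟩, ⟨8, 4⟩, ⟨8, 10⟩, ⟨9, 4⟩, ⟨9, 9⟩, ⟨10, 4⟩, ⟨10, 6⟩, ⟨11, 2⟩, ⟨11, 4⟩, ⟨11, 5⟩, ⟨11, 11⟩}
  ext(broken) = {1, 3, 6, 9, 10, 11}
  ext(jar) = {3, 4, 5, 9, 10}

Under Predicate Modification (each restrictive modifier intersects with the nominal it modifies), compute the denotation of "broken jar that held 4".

{3, 9, 10}

⟦that held 4⟧ = {x : ⟨x, 4⟩ ∈ ⟦held⟧} = {2, 3, 8, 9, 10, 11}
⟦jar⟧ = {3, 4, 5, 9, 10}
… ∩ ⟦that held 4⟧ = {3, 4, 5, 9, 10} ∩ {2, 3, 8, 9, 10, 11} = {3, 9, 10}
… ∩ ⟦broken⟧ = {3, 9, 10} ∩ {1, 3, 6, 9, 10, 11} = {3, 9, 10}
So ⟦broken jar that held 4⟧ = {3, 9, 10}.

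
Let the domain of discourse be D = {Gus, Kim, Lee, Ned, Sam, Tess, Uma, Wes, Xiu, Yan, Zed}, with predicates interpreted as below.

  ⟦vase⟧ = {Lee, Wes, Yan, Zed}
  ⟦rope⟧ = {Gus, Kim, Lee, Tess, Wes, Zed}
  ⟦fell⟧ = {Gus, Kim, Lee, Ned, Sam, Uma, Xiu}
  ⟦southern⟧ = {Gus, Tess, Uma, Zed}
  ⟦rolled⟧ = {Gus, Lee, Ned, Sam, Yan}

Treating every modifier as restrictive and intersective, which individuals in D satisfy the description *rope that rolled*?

⟦that rolled⟧ = ⟦rolled⟧ = {Gus, Lee, Ned, Sam, Yan}
⟦rope⟧ = {Gus, Kim, Lee, Tess, Wes, Zed}
… ∩ ⟦that rolled⟧ = {Gus, Kim, Lee, Tess, Wes, Zed} ∩ {Gus, Lee, Ned, Sam, Yan} = {Gus, Lee}
So ⟦rope that rolled⟧ = {Gus, Lee}.

{Gus, Lee}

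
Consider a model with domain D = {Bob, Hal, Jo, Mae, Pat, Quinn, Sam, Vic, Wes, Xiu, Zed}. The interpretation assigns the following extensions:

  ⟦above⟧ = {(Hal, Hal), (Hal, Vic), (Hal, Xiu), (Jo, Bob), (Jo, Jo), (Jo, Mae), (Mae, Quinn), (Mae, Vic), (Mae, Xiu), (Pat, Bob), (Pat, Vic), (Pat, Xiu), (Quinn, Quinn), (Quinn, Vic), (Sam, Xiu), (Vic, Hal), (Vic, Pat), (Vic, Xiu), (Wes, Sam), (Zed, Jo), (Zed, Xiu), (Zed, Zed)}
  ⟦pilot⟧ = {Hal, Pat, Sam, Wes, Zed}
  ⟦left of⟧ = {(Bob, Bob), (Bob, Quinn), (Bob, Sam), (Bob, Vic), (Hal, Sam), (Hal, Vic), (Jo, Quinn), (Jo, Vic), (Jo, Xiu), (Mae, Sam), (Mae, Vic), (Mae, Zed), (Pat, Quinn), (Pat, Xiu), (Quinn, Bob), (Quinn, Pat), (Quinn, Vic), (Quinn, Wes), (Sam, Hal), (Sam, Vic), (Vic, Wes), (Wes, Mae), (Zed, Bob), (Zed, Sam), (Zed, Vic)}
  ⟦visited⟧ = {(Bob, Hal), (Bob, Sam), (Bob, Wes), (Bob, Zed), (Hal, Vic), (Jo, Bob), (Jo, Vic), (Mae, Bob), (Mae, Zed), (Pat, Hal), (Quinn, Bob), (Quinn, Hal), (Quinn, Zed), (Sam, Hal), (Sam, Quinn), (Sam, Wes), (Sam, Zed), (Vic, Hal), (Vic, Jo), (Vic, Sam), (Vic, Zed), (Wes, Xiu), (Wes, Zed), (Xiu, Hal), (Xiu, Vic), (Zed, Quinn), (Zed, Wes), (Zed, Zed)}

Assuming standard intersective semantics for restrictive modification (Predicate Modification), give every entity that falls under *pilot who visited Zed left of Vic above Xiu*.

⟦who visited Zed⟧ = {x : ⟨x, Zed⟩ ∈ ⟦visited⟧} = {Bob, Mae, Quinn, Sam, Vic, Wes, Zed}
⟦left of Vic⟧ = {x : ⟨x, Vic⟩ ∈ ⟦left of⟧} = {Bob, Hal, Jo, Mae, Quinn, Sam, Zed}
⟦above Xiu⟧ = {x : ⟨x, Xiu⟩ ∈ ⟦above⟧} = {Hal, Mae, Pat, Sam, Vic, Zed}
⟦pilot⟧ = {Hal, Pat, Sam, Wes, Zed}
… ∩ ⟦who visited Zed⟧ = {Hal, Pat, Sam, Wes, Zed} ∩ {Bob, Mae, Quinn, Sam, Vic, Wes, Zed} = {Sam, Wes, Zed}
… ∩ ⟦left of Vic⟧ = {Sam, Wes, Zed} ∩ {Bob, Hal, Jo, Mae, Quinn, Sam, Zed} = {Sam, Zed}
… ∩ ⟦above Xiu⟧ = {Sam, Zed} ∩ {Hal, Mae, Pat, Sam, Vic, Zed} = {Sam, Zed}
So ⟦pilot who visited Zed left of Vic above Xiu⟧ = {Sam, Zed}.

{Sam, Zed}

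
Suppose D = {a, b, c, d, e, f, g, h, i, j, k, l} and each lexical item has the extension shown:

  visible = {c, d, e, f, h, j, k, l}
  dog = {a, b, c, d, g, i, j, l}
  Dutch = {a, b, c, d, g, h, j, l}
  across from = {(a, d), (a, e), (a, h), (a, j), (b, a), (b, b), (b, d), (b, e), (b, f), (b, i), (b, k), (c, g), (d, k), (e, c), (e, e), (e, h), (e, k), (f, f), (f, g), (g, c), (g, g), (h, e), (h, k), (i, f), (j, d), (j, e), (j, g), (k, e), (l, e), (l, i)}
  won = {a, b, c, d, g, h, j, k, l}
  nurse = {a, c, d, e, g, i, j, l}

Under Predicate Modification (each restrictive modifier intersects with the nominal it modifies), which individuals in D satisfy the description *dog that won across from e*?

{a, b, j, l}

⟦that won⟧ = ⟦won⟧ = {a, b, c, d, g, h, j, k, l}
⟦across from e⟧ = {x : ⟨x, e⟩ ∈ ⟦across from⟧} = {a, b, e, h, j, k, l}
⟦dog⟧ = {a, b, c, d, g, i, j, l}
… ∩ ⟦that won⟧ = {a, b, c, d, g, i, j, l} ∩ {a, b, c, d, g, h, j, k, l} = {a, b, c, d, g, j, l}
… ∩ ⟦across from e⟧ = {a, b, c, d, g, j, l} ∩ {a, b, e, h, j, k, l} = {a, b, j, l}
So ⟦dog that won across from e⟧ = {a, b, j, l}.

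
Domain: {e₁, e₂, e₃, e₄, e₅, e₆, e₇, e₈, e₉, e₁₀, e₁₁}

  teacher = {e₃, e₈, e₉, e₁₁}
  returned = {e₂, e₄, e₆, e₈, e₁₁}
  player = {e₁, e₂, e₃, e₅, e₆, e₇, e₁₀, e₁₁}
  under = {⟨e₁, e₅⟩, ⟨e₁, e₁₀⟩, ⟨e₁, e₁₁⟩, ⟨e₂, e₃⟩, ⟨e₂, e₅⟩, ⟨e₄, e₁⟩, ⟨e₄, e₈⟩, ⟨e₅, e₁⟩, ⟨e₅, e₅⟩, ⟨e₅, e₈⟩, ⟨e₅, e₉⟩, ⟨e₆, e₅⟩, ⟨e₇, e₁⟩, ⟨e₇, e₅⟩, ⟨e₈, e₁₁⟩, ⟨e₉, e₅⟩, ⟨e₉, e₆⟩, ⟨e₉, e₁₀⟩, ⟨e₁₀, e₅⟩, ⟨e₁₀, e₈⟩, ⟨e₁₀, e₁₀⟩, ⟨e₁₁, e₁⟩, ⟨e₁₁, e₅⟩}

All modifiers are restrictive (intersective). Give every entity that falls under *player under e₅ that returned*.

{e₂, e₆, e₁₁}

⟦under e₅⟧ = {x : ⟨x, e₅⟩ ∈ ⟦under⟧} = {e₁, e₂, e₅, e₆, e₇, e₉, e₁₀, e₁₁}
⟦that returned⟧ = ⟦returned⟧ = {e₂, e₄, e₆, e₈, e₁₁}
⟦player⟧ = {e₁, e₂, e₃, e₅, e₆, e₇, e₁₀, e₁₁}
… ∩ ⟦under e₅⟧ = {e₁, e₂, e₃, e₅, e₆, e₇, e₁₀, e₁₁} ∩ {e₁, e₂, e₅, e₆, e₇, e₉, e₁₀, e₁₁} = {e₁, e₂, e₅, e₆, e₇, e₁₀, e₁₁}
… ∩ ⟦that returned⟧ = {e₁, e₂, e₅, e₆, e₇, e₁₀, e₁₁} ∩ {e₂, e₄, e₆, e₈, e₁₁} = {e₂, e₆, e₁₁}
So ⟦player under e₅ that returned⟧ = {e₂, e₆, e₁₁}.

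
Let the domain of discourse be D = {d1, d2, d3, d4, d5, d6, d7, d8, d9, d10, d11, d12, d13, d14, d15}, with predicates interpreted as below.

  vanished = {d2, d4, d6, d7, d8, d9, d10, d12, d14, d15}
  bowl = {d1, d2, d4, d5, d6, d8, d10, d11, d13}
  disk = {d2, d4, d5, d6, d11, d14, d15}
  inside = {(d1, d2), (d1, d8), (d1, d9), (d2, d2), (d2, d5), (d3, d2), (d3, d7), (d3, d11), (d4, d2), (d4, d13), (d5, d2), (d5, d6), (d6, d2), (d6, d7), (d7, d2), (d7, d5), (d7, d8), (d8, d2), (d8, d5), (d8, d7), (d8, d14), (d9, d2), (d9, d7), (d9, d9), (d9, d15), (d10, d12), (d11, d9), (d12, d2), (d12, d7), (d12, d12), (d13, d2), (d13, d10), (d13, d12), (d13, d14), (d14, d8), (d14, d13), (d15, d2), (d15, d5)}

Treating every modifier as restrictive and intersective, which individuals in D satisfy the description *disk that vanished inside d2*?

⟦that vanished⟧ = ⟦vanished⟧ = {d2, d4, d6, d7, d8, d9, d10, d12, d14, d15}
⟦inside d2⟧ = {x : ⟨x, d2⟩ ∈ ⟦inside⟧} = {d1, d2, d3, d4, d5, d6, d7, d8, d9, d12, d13, d15}
⟦disk⟧ = {d2, d4, d5, d6, d11, d14, d15}
… ∩ ⟦that vanished⟧ = {d2, d4, d5, d6, d11, d14, d15} ∩ {d2, d4, d6, d7, d8, d9, d10, d12, d14, d15} = {d2, d4, d6, d14, d15}
… ∩ ⟦inside d2⟧ = {d2, d4, d6, d14, d15} ∩ {d1, d2, d3, d4, d5, d6, d7, d8, d9, d12, d13, d15} = {d2, d4, d6, d15}
So ⟦disk that vanished inside d2⟧ = {d2, d4, d6, d15}.

{d2, d4, d6, d15}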